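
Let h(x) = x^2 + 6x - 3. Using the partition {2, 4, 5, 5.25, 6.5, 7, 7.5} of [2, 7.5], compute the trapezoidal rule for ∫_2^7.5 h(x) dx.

Subinterval widths: 2, 1, 0.25, 1.25, 0.5, 0.5.
h(2) = 13, h(4) = 37, h(5) = 52, h(5.25) = 56.0625, h(6.5) = 78.25, h(7) = 88, h(7.5) = 98.25.
On each subinterval the trapezoid contributes (Δx_i/2)·[h(x_{i-1}) + h(x_i)].
Sum = 280.078125.

280.078125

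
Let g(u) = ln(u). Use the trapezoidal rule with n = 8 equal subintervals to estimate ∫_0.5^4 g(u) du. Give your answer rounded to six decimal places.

2.364528

Δu = (4 − 0.5)/8 = 0.4375.
g(0.5) ≈ -0.693147, g(0.9375) ≈ -0.064539, g(1.375) ≈ 0.318454, g(1.8125) ≈ 0.594707, g(2.25) ≈ 0.810930, g(2.6875) ≈ 0.988611, g(3.125) ≈ 1.139434, g(3.5625) ≈ 1.270463, g(4) ≈ 1.386294.
T_8 = (Δu/2)·[g(u_0) + 2g(u_1) + ... + 2g(u_{7}) + g(u_8)].
Sum ≈ 2.364528.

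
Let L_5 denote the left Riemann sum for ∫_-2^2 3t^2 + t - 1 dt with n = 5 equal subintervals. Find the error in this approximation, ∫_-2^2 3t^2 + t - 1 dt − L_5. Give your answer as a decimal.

Exact integral: ∫_-2^2 f(t) dt = 12.
L_5 = 11.68.
Error = 12 − 11.68 = 0.32.

0.32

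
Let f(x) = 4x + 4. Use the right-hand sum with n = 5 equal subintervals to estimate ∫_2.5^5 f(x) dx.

Δx = (5 − 2.5)/5 = 0.5.
Right endpoints: 3, 3.5, 4, 4.5, 5.
f(3) = 16, f(3.5) = 18, f(4) = 20, f(4.5) = 22, f(5) = 24.
Sum = Δx · [f(3) + f(3.5) + f(4) + f(4.5) + f(5)].
Sum = 50.

50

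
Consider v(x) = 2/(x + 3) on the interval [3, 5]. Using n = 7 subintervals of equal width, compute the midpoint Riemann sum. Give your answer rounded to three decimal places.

0.575

Δx = (5 − 3)/7 = 2/7.
Midpoints: 22/7, 24/7, 26/7, 4, 30/7, 32/7, 34/7.
v(22/7) = 14/43, v(24/7) = 14/45, v(26/7) = 14/47, v(4) = 2/7, v(30/7) = 14/51, v(32/7) = 14/53, v(34/7) = 14/55.
Sum = Δx · [v(22/7) + v(24/7) + v(26/7) + ...].
Sum ≈ 0.575.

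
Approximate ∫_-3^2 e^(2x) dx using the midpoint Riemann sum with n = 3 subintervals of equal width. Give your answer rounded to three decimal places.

Δx = (2 − (-3))/3 = 5/3.
Midpoints: -13/6, -0.5, 7/6.
f(-13/6) ≈ 0.013, f(-0.5) ≈ 0.368, f(7/6) ≈ 10.312.
Sum = Δx · [f(-13/6) + f(-0.5) + f(7/6)].
Sum ≈ 17.822.

17.822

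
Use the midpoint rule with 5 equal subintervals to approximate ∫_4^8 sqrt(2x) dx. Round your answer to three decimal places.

13.794

Δx = (8 − 4)/5 = 0.8.
Midpoints: 4.4, 5.2, 6, 6.8, 7.6.
f(4.4) ≈ 2.966, f(5.2) ≈ 3.225, f(6) ≈ 3.464, f(6.8) ≈ 3.688, f(7.6) ≈ 3.899.
Sum = Δx · [f(4.4) + f(5.2) + f(6) + f(6.8) + f(7.6)].
Sum ≈ 13.794.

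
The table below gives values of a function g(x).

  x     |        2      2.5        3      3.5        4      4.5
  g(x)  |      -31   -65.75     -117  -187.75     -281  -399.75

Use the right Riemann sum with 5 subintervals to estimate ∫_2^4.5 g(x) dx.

-525.625

Δx = 0.5.
Sum = 0.5·[(-65.75) + (-117) + (-187.75) + (-281) + (-399.75)] = -525.625.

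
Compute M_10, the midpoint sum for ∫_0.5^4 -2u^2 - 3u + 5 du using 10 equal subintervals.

-48.636875

Δu = (4 − 0.5)/10 = 0.35.
Midpoints: 0.675, 1.025, 1.375, 1.725, 2.075, 2.425, 2.775, 3.125, 3.475, 3.825.
f(0.675) = 2.06375, f(1.025) = -0.17625, f(1.375) = -2.90625, f(1.725) = -6.12625, f(2.075) = -9.83625, f(2.425) = -14.03625, f(2.775) = -18.72625, f(3.125) = -23.90625, f(3.475) = -29.57625, f(3.825) = -35.73625.
Sum = Δu · [f(0.675) + f(1.025) + f(1.375) + ...].
Sum = -48.636875.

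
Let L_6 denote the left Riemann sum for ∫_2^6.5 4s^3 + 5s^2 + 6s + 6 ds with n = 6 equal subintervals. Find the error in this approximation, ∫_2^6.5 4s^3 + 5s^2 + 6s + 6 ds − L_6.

Exact integral: ∫_2^6.5 f(s) ds = 2355.1875.
L_6 = 1897.03125.
Error = 2355.1875 − 1897.03125 = 458.15625.

458.15625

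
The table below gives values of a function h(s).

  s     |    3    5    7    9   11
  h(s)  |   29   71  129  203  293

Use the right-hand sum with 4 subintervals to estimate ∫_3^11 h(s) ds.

Δs = 2.
Sum = 2·[71 + 129 + 203 + 293] = 1392.

1392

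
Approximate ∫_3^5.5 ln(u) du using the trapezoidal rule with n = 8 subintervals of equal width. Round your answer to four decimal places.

3.5790

Δu = (5.5 − 3)/8 = 0.3125.
f(3) ≈ 1.0986, f(3.3125) ≈ 1.1977, f(3.625) ≈ 1.2879, f(3.9375) ≈ 1.3705, f(4.25) ≈ 1.4469, f(4.5625) ≈ 1.5179, f(4.875) ≈ 1.5841, f(5.1875) ≈ 1.6463, f(5.5) ≈ 1.7047.
T_8 = (Δu/2)·[f(u_0) + 2f(u_1) + ... + 2f(u_{7}) + f(u_8)].
Sum ≈ 3.5790.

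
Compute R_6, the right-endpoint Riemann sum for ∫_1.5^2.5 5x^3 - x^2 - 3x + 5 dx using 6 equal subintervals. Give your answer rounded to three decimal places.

42.072

Δx = (2.5 − 1.5)/6 = 1/6.
Right endpoints: 5/3, 11/6, 2, 13/6, 7/3, 2.5.
f(5/3) = 550/27, f(11/6) = 5821/216, f(2) = 35, f(13/6) = 9647/216, f(7/3) = 1514/27, f(2.5) = 69.375.
Sum = Δx · [f(5/3) + f(11/6) + f(2) + ...].
Sum ≈ 42.072.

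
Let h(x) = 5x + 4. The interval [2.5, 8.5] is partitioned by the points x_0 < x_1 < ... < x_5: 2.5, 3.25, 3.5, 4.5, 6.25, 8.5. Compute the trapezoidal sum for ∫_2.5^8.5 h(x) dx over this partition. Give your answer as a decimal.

Subinterval widths: 0.75, 0.25, 1, 1.75, 2.25.
h(2.5) = 16.5, h(3.25) = 20.25, h(3.5) = 21.5, h(4.5) = 26.5, h(6.25) = 35.25, h(8.5) = 46.5.
On each subinterval the trapezoid contributes (Δx_i/2)·[h(x_{i-1}) + h(x_i)].
Sum = 189.

189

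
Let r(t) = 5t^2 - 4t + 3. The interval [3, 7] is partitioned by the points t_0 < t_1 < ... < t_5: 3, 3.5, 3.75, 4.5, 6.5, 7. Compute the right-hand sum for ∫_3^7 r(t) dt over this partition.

590.890625

Subinterval widths: 0.5, 0.25, 0.75, 2, 0.5.
Right endpoints: 3.5, 3.75, 4.5, 6.5, 7.
r(3.5) = 50.25, r(3.75) = 58.3125, r(4.5) = 86.25, r(6.5) = 188.25, r(7) = 220.
Sum = Σ Δt_i · r(t_i).
Sum = 590.890625.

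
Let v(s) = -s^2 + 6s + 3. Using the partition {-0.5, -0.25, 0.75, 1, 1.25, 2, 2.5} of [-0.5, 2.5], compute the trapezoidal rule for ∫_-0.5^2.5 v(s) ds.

21.484375

Subinterval widths: 0.25, 1, 0.25, 0.25, 0.75, 0.5.
v(-0.5) = -0.25, v(-0.25) = 1.4375, v(0.75) = 6.9375, v(1) = 8, v(1.25) = 8.9375, v(2) = 11, v(2.5) = 11.75.
On each subinterval the trapezoid contributes (Δs_i/2)·[v(s_{i-1}) + v(s_i)].
Sum = 21.484375.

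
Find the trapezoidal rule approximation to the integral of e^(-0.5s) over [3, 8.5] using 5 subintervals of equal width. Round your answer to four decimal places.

Δs = (8.5 − 3)/5 = 1.1.
f(3) ≈ 0.2231, f(4.1) ≈ 0.1287, f(5.2) ≈ 0.0743, f(6.3) ≈ 0.0429, f(7.4) ≈ 0.0247, f(8.5) ≈ 0.0143.
T_5 = (Δs/2)·[f(s_0) + 2f(s_1) + ... + 2f(s_{4}) + f(s_5)].
Sum ≈ 0.4282.

0.4282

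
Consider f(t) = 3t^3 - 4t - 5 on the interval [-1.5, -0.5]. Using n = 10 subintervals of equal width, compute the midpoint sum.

Δt = (-0.5 − (-1.5))/10 = 0.1.
Midpoints: -1.45, -1.35, -1.25, -1.15, -1.05, -0.95, -0.85, -0.75, -0.65, -0.55.
f(-1.45) = -8.345875, f(-1.35) = -6.981125, f(-1.25) = -5.859375, f(-1.15) = -4.962625, f(-1.05) = -4.272875, f(-0.95) = -3.772125, f(-0.85) = -3.442375, f(-0.75) = -3.265625, f(-0.65) = -3.223875, f(-0.55) = -3.299125.
Sum = Δt · [f(-1.45) + f(-1.35) + f(-1.25) + ...].
Sum = -4.7425.

-4.7425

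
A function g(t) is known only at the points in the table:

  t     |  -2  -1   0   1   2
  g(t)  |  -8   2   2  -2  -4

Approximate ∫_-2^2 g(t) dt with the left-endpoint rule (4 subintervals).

-6

Δt = 1.
Sum = 1·[(-8) + 2 + 2 + (-2)] = -6.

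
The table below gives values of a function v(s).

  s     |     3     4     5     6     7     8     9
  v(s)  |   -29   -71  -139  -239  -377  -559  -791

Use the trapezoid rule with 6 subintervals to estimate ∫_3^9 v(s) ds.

-1795

Δs = 1.
T_6 = (1/2)·[(-29) + 2·(-71) + 2·(-139) + 2·(-239) + 2·(-377) + 2·(-559) + (-791)] = -1795.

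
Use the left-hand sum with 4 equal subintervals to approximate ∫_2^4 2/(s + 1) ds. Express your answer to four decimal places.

1.0913

Δs = (4 − 2)/4 = 0.5.
Left endpoints: 2, 2.5, 3, 3.5.
f(2) = 2/3, f(2.5) = 4/7, f(3) = 0.5, f(3.5) = 4/9.
Sum = Δs · [f(2) + f(2.5) + f(3) + f(3.5)].
Sum ≈ 1.0913.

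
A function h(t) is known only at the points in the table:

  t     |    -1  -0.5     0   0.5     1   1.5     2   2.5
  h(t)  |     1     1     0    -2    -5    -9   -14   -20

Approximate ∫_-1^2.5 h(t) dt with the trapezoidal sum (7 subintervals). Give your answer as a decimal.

-19.25

Δt = 0.5.
T_7 = (0.5/2)·[1 + 2·1 + 2·0 + 2·(-2) + 2·(-5) + 2·(-9) + 2·(-14) + (-20)] = -19.25.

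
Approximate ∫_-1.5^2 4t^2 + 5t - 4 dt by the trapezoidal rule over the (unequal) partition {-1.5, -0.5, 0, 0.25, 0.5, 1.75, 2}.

Subinterval widths: 1, 0.5, 0.25, 0.25, 1.25, 0.25.
f(-1.5) = -2.5, f(-0.5) = -5.5, f(0) = -4, f(0.25) = -2.5, f(0.5) = -0.5, f(1.75) = 17, f(2) = 22.
On each subinterval the trapezoid contributes (Δt_i/2)·[f(t_{i-1}) + f(t_i)].
Sum = 7.625.

7.625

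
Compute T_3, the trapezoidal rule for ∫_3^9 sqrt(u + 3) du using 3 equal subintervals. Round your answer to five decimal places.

17.89500

Δu = (9 − 3)/3 = 2.
f(3) ≈ 2.44949, f(5) ≈ 2.82843, f(7) ≈ 3.16228, f(9) ≈ 3.46410.
T_3 = (Δu/2)·[f(u_0) + 2f(u_1) + 2f(u_2) + f(u_3)].
Sum ≈ 17.89500.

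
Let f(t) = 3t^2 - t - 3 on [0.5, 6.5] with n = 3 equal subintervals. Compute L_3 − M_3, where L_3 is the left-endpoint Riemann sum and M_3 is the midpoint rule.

L_3 = 127.5.
M_3 = 229.5.
L_3 − M_3 = -102.

-102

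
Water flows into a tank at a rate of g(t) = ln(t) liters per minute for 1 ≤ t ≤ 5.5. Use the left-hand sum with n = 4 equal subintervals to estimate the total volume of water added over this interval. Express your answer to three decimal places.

Δt = (5.5 − 1)/4 = 1.125.
Left endpoints: 1, 2.125, 3.25, 4.375.
g(1) ≈ 0.000, g(2.125) ≈ 0.754, g(3.25) ≈ 1.179, g(4.375) ≈ 1.476.
Sum = Δt · [g(1) + g(2.125) + g(3.25) + g(4.375)].
Sum ≈ 3.834.

3.834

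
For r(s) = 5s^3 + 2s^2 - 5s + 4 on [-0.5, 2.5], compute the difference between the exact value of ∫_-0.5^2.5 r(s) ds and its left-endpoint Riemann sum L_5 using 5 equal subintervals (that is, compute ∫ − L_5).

Exact integral: ∫_-0.5^2.5 r(s) ds = 56.25.
L_5 = 36.585.
Error = 56.25 − 36.585 = 19.665.

19.665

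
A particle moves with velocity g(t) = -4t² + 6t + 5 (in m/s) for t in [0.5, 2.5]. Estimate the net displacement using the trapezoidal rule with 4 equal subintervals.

Δt = (2.5 − 0.5)/4 = 0.5.
g(0.5) = 7, g(1) = 7, g(1.5) = 5, g(2) = 1, g(2.5) = -5.
T_4 = (Δt/2)·[g(t_0) + 2g(t_1) + 2g(t_2) + 2g(t_3) + g(t_4)].
Sum = 7.

7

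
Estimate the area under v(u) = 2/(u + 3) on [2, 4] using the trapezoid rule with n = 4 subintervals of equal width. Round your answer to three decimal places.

0.674

Δu = (4 − 2)/4 = 0.5.
v(2) = 0.4, v(2.5) = 4/11, v(3) = 1/3, v(3.5) = 4/13, v(4) = 2/7.
T_4 = (Δu/2)·[v(u_0) + 2v(u_1) + 2v(u_2) + 2v(u_3) + v(u_4)].
Sum ≈ 0.674.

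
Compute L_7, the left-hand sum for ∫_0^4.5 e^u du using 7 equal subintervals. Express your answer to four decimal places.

63.4492

Δu = (4.5 − 0)/7 = 9/14.
Left endpoints: 0, 9/14, 9/7, 27/14, 18/7, 45/14, 27/7.
f(0) ≈ 1.0000, f(9/14) ≈ 1.9019, f(9/7) ≈ 3.6173, f(27/14) ≈ 6.8797, f(18/7) ≈ 13.0845, f(45/14) ≈ 24.8855, f(27/7) ≈ 47.3299.
Sum = Δu · [f(0) + f(9/14) + f(9/7) + ...].
Sum ≈ 63.4492.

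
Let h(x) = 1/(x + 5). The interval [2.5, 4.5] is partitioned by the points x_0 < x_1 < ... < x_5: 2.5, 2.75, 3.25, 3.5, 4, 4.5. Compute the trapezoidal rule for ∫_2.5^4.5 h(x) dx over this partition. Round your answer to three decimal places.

Subinterval widths: 0.25, 0.5, 0.25, 0.5, 0.5.
h(2.5) = 2/15, h(2.75) = 4/31, h(3.25) = 4/33, h(3.5) = 2/17, h(4) = 1/9, h(4.5) = 2/19.
On each subinterval the trapezoid contributes (Δx_i/2)·[h(x_{i-1}) + h(x_i)].
Sum ≈ 0.236.

0.236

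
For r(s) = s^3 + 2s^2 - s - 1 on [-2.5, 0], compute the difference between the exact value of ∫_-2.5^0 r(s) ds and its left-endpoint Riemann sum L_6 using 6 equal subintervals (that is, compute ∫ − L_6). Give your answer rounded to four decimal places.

Exact integral: ∫_-2.5^0 r(s) ds ≈ 1.276042.
L_6 ≈ 1.019242.
Error ≈ 1.276042 − 1.019242 ≈ 0.2568.

0.2568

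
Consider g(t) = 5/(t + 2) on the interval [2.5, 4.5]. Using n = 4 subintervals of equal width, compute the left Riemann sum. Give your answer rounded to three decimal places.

Δt = (4.5 − 2.5)/4 = 0.5.
Left endpoints: 2.5, 3, 3.5, 4.
g(2.5) = 10/9, g(3) = 1, g(3.5) = 10/11, g(4) = 5/6.
Sum = Δt · [g(2.5) + g(3) + g(3.5) + g(4)].
Sum ≈ 1.927.

1.927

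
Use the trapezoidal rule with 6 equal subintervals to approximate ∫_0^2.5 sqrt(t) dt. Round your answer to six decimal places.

Δt = (2.5 − 0)/6 = 5/12.
f(0) ≈ 0.000000, f(5/12) ≈ 0.645497, f(5/6) ≈ 0.912871, f(1.25) ≈ 1.118034, f(5/3) ≈ 1.290994, f(25/12) ≈ 1.443376, f(2.5) ≈ 1.581139.
T_6 = (Δt/2)·[f(t_0) + 2f(t_1) + ... + 2f(t_{5}) + f(t_6)].
Sum ≈ 2.583892.

2.583892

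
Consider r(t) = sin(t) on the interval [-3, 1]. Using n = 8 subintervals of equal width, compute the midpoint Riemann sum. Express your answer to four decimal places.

-1.5464

Δt = (1 − (-3))/8 = 0.5.
Midpoints: -2.75, -2.25, -1.75, -1.25, -0.75, -0.25, 0.25, 0.75.
r(-2.75) ≈ -0.3817, r(-2.25) ≈ -0.7781, r(-1.75) ≈ -0.9840, r(-1.25) ≈ -0.9490, r(-0.75) ≈ -0.6816, r(-0.25) ≈ -0.2474, r(0.25) ≈ 0.2474, r(0.75) ≈ 0.6816.
Sum = Δt · [r(-2.75) + r(-2.25) + r(-1.75) + ...].
Sum ≈ -1.5464.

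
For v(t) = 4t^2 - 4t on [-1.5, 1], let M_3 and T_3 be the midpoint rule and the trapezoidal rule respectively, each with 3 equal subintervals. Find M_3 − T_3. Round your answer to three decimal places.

-1.736

M_3 ≈ 7.75463.
T_3 ≈ 9.49074.
M_3 − T_3 ≈ -1.736.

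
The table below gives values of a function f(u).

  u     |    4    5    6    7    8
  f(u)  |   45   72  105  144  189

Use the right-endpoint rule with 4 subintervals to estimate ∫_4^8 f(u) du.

510

Δu = 1.
Sum = 1·[72 + 105 + 144 + 189] = 510.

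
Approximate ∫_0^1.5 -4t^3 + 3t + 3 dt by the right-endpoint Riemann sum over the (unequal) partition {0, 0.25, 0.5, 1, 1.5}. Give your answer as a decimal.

Subinterval widths: 0.25, 0.25, 0.5, 0.5.
Right endpoints: 0.25, 0.5, 1, 1.5.
f(0.25) = 3.6875, f(0.5) = 4, f(1) = 2, f(1.5) = -6.
Sum = Σ Δt_i · f(t_i).
Sum = -0.078125.

-0.078125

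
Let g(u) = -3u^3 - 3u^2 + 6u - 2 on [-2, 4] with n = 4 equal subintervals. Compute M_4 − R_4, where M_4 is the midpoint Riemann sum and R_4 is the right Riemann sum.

M_4 = -214.5.
R_4 = -417.
M_4 − R_4 = 202.5.

202.5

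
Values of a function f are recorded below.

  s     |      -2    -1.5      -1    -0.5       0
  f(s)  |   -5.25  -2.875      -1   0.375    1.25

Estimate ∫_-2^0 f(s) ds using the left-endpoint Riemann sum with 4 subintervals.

-4.375

Δs = 0.5.
Sum = 0.5·[(-5.25) + (-2.875) + (-1) + 0.375] = -4.375.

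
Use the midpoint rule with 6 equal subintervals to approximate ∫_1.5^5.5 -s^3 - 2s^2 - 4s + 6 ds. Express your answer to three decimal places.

-366.315

Δs = (5.5 − 1.5)/6 = 2/3.
Midpoints: 11/6, 2.5, 19/6, 23/6, 4.5, 31/6.
f(11/6) = -3071/216, f(2.5) = -32.125, f(19/6) = -12631/216, f(23/6) = -20531/216, f(4.5) = -143.625, f(31/6) = -44491/216.
Sum = Δs · [f(11/6) + f(2.5) + f(19/6) + ...].
Sum ≈ -366.315.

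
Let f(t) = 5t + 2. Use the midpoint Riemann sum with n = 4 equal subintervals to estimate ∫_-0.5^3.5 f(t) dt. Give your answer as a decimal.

38

Δt = (3.5 − (-0.5))/4 = 1.
Midpoints: 0, 1, 2, 3.
f(0) = 2, f(1) = 7, f(2) = 12, f(3) = 17.
Sum = Δt · [f(0) + f(1) + f(2) + f(3)].
Sum = 38.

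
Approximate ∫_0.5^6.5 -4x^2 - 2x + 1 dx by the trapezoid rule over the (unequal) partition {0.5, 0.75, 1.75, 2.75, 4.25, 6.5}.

Subinterval widths: 0.25, 1, 1, 1.5, 2.25.
f(0.5) = -1, f(0.75) = -2.75, f(1.75) = -14.75, f(2.75) = -34.75, f(4.25) = -79.75, f(6.5) = -181.
On each subinterval the trapezoid contributes (Δx_i/2)·[f(x_{i-1}) + f(x_i)].
Sum = -413.1875.

-413.1875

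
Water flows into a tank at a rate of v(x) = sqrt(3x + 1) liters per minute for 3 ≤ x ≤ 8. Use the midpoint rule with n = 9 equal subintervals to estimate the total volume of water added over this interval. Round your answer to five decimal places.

Δx = (8 − 3)/9 = 5/9.
Midpoints: 59/18, 23/6, 79/18, 89/18, 5.5, 109/18, 119/18, 43/6, 139/18.
v(59/18) ≈ 3.29140, v(23/6) ≈ 3.53553, v(79/18) ≈ 3.76386, v(89/18) ≈ 3.97911, v(5.5) ≈ 4.18330, v(109/18) ≈ 4.37798, v(119/18) ≈ 4.56435, v(43/6) ≈ 4.74342, v(139/18) ≈ 4.91596.
Sum = Δx · [v(59/18) + v(23/6) + v(79/18) + ...].
Sum ≈ 20.75273.

20.75273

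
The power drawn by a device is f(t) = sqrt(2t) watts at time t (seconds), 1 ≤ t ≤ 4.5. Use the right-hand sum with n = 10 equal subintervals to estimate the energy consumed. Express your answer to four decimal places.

8.3309

Δt = (4.5 − 1)/10 = 0.35.
Right endpoints: 1.35, 1.7, 2.05, 2.4, 2.75, 3.1, 3.45, 3.8, 4.15, 4.5.
f(1.35) ≈ 1.6432, f(1.7) ≈ 1.8439, f(2.05) ≈ 2.0248, f(2.4) ≈ 2.1909, f(2.75) ≈ 2.3452, f(3.1) ≈ 2.4900, f(3.45) ≈ 2.6268, f(3.8) ≈ 2.7568, f(4.15) ≈ 2.8810, f(4.5) ≈ 3.0000.
Sum = Δt · [f(1.35) + f(1.7) + f(2.05) + ...].
Sum ≈ 8.3309.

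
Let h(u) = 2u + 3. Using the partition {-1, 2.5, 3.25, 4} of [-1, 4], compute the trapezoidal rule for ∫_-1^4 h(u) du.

30

Subinterval widths: 3.5, 0.75, 0.75.
h(-1) = 1, h(2.5) = 8, h(3.25) = 9.5, h(4) = 11.
On each subinterval the trapezoid contributes (Δu_i/2)·[h(u_{i-1}) + h(u_i)].
Sum = 30.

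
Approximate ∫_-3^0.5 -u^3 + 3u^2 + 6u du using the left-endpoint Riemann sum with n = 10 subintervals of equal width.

27.25734375

Δu = (0.5 − (-3))/10 = 0.35.
Left endpoints: -3, -2.65, -2.3, -1.95, -1.6, -1.25, -0.9, -0.55, -0.2, 0.15.
f(-3) = 36, f(-2.65) = 23.777125, f(-2.3) = 14.237, f(-1.95) = 7.122375, f(-1.6) = 2.176, f(-1.25) = -0.859375, f(-0.9) = -2.241, f(-0.55) = -2.226125, f(-0.2) = -1.072, f(0.15) = 0.964125.
Sum = Δu · [f(-3) + f(-2.65) + f(-2.3) + ...].
Sum = 27.25734375.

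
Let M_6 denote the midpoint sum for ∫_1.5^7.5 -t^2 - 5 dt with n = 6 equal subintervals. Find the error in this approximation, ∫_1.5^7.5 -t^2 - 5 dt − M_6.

Exact integral: ∫_1.5^7.5 f(t) dt = -169.5.
M_6 = -169.
Error = -169.5 − (-169) = -0.5.

-0.5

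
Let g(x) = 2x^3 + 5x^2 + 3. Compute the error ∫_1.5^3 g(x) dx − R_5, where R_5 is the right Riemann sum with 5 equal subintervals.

Exact integral: ∫_1.5^3 g(x) dx = 81.84375.
R_5 = 94.41.
Error = 81.84375 − 94.41 = -12.56625.

-12.56625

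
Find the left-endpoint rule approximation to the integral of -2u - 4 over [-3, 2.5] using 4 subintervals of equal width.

Δu = (2.5 − (-3))/4 = 1.375.
Left endpoints: -3, -1.625, -0.25, 1.125.
f(-3) = 2, f(-1.625) = -0.75, f(-0.25) = -3.5, f(1.125) = -6.25.
Sum = Δu · [f(-3) + f(-1.625) + f(-0.25) + f(1.125)].
Sum = -11.6875.

-11.6875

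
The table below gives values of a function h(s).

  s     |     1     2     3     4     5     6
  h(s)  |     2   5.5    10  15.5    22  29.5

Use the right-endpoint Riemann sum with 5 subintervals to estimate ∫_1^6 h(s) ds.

82.5

Δs = 1.
Sum = 1·[5.5 + 10 + 15.5 + 22 + 29.5] = 82.5.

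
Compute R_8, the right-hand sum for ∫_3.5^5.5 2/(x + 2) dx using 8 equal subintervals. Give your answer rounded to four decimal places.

Δx = (5.5 − 3.5)/8 = 0.25.
Right endpoints: 3.75, 4, 4.25, 4.5, 4.75, 5, 5.25, 5.5.
f(3.75) = 8/23, f(4) = 1/3, f(4.25) = 0.32, f(4.5) = 4/13, f(4.75) = 8/27, f(5) = 2/7, f(5.25) = 8/29, f(5.5) = 4/15.
Sum = Δx · [f(3.75) + f(4) + f(4.25) + ...].
Sum ≈ 0.6083.

0.6083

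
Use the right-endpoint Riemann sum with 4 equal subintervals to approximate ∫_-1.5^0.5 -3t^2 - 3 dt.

-8.25

Δt = (0.5 − (-1.5))/4 = 0.5.
Right endpoints: -1, -0.5, 0, 0.5.
f(-1) = -6, f(-0.5) = -3.75, f(0) = -3, f(0.5) = -3.75.
Sum = Δt · [f(-1) + f(-0.5) + f(0) + f(0.5)].
Sum = -8.25.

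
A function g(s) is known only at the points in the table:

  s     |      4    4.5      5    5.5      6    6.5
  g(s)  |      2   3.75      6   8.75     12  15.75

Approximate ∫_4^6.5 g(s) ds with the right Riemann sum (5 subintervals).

Δs = 0.5.
Sum = 0.5·[3.75 + 6 + 8.75 + 12 + 15.75] = 23.125.

23.125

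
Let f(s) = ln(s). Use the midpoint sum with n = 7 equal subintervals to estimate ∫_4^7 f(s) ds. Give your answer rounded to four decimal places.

Δs = (7 − 4)/7 = 3/7.
Midpoints: 59/14, 65/14, 71/14, 5.5, 83/14, 89/14, 95/14.
f(59/14) ≈ 1.4385, f(65/14) ≈ 1.5353, f(71/14) ≈ 1.6236, f(5.5) ≈ 1.7047, f(83/14) ≈ 1.7798, f(89/14) ≈ 1.8496, f(95/14) ≈ 1.9148.
Sum = Δs · [f(59/14) + f(65/14) + f(71/14) + ...].
Sum ≈ 5.0770.

5.0770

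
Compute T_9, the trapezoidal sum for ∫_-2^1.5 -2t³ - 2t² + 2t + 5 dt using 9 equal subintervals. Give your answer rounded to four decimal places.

13.5913

Δt = (1.5 − (-2))/9 = 7/18.
f(-2) = 9, f(-29/18) = 14435/2916, f(-11/9) = 2347/729, f(-5/6) = 335/108, f(-4/9) = 2837/729, f(-1/18) = 14239/2916, f(1/3) = 145/27, f(13/18) = 13553/2916, f(10/9) = 1465/729, f(1.5) = -3.25.
T_9 = (Δt/2)·[f(t_0) + 2f(t_1) + ... + 2f(t_{8}) + f(t_9)].
Sum ≈ 13.5913.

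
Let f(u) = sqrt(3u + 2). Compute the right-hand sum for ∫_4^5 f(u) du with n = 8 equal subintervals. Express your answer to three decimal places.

3.959

Δu = (5 − 4)/8 = 0.125.
Right endpoints: 4.125, 4.25, 4.375, 4.5, 4.625, 4.75, 4.875, 5.
f(4.125) ≈ 3.791, f(4.25) ≈ 3.841, f(4.375) ≈ 3.889, f(4.5) ≈ 3.937, f(4.625) ≈ 3.984, f(4.75) ≈ 4.031, f(4.875) ≈ 4.077, f(5) ≈ 4.123.
Sum = Δu · [f(4.125) + f(4.25) + f(4.375) + ...].
Sum ≈ 3.959.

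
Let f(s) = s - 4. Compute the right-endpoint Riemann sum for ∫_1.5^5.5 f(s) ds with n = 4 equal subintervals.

Δs = (5.5 − 1.5)/4 = 1.
Right endpoints: 2.5, 3.5, 4.5, 5.5.
f(2.5) = -1.5, f(3.5) = -0.5, f(4.5) = 0.5, f(5.5) = 1.5.
Sum = Δs · [f(2.5) + f(3.5) + f(4.5) + f(5.5)].
Sum = 0.

0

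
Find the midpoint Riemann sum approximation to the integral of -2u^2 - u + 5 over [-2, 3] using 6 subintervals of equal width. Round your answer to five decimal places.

-0.25463

Δu = (3 − (-2))/6 = 5/6.
Midpoints: -19/12, -0.75, 1/12, 11/12, 1.75, 31/12.
f(-19/12) = 113/72, f(-0.75) = 4.625, f(1/12) = 353/72, f(11/12) = 173/72, f(1.75) = -2.875, f(31/12) = -787/72.
Sum = Δu · [f(-19/12) + f(-0.75) + f(1/12) + ...].
Sum ≈ -0.25463.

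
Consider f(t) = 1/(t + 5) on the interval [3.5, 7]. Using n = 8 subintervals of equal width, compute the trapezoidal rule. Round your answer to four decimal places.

0.3450

Δt = (7 − 3.5)/8 = 0.4375.
f(3.5) = 2/17, f(3.9375) = 16/143, f(4.375) = 8/75, f(4.8125) = 16/157, f(5.25) = 4/41, f(5.6875) = 16/171, f(6.125) = 8/89, f(6.5625) = 16/185, f(7) = 1/12.
T_8 = (Δt/2)·[f(t_0) + 2f(t_1) + ... + 2f(t_{7}) + f(t_8)].
Sum ≈ 0.3450.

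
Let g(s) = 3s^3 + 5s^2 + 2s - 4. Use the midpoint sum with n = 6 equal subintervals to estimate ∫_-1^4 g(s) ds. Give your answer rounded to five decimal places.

Δs = (4 − (-1))/6 = 5/6.
Midpoints: -7/12, 0.25, 13/12, 23/12, 2.75, 43/12.
g(-7/12) = -2339/576, g(0.25) = -3.140625, g(13/12) = 1507/192, g(23/12) = 22651/576, g(2.75) = 101.703125, g(43/12) = 39437/192.
Sum = Δs · [g(-7/12) + g(0.25) + g(13/12) + ...].
Sum ≈ 289.23032.

289.23032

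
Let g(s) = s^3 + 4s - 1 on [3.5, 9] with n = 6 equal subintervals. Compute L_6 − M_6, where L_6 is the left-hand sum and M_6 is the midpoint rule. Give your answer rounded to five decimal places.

-302.89388

L_6 ≈ 1424.6193576.
M_6 ≈ 1727.5132378.
L_6 − M_6 ≈ -302.89388.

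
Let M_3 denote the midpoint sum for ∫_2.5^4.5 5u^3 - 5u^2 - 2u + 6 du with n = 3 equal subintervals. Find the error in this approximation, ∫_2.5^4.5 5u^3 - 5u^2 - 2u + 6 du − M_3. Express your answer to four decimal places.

Exact integral: ∫_2.5^4.5 f(u) du ≈ 335.916667.
M_3 ≈ 332.398148.
Error ≈ 335.916667 − 332.398148 ≈ 3.5185.

3.5185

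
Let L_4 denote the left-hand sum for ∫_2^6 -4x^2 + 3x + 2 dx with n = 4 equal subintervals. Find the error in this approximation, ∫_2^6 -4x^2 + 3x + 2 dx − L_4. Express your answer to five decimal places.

-55.33333

Exact integral: ∫_2^6 f(x) dx ≈ -221.3333333.
L_4 = -166.
Error ≈ -221.3333333 − (-166) ≈ -55.33333.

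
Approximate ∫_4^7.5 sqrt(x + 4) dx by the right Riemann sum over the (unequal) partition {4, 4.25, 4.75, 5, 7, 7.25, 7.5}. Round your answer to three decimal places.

Subinterval widths: 0.25, 0.5, 0.25, 2, 0.25, 0.25.
Right endpoints: 4.25, 4.75, 5, 7, 7.25, 7.5.
f(4.25) ≈ 2.872, f(4.75) ≈ 2.958, f(5) ≈ 3.000, f(7) ≈ 3.317, f(7.25) ≈ 3.354, f(7.5) ≈ 3.391.
Sum = Σ Δx_i · f(x_i).
Sum ≈ 11.267.

11.267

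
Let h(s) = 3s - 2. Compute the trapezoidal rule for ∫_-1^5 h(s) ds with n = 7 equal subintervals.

Δs = (5 − (-1))/7 = 6/7.
h(-1) = -5, h(-1/7) = -17/7, h(5/7) = 1/7, h(11/7) = 19/7, h(17/7) = 37/7, h(23/7) = 55/7, h(29/7) = 73/7, h(5) = 13.
T_7 = (Δs/2)·[h(s_0) + 2h(s_1) + ... + 2h(s_{6}) + h(s_7)].
Sum = 24.

24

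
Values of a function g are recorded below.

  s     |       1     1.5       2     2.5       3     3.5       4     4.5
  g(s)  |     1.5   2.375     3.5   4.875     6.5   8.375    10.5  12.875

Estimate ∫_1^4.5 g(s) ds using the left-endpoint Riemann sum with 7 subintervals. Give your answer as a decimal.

Δs = 0.5.
Sum = 0.5·[1.5 + 2.375 + 3.5 + 4.875 + 6.5 + 8.375 + 10.5] = 18.8125.

18.8125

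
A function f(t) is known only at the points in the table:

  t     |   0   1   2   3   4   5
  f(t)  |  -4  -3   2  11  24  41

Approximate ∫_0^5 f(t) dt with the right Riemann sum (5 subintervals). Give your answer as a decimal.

Δt = 1.
Sum = 1·[(-3) + 2 + 11 + 24 + 41] = 75.

75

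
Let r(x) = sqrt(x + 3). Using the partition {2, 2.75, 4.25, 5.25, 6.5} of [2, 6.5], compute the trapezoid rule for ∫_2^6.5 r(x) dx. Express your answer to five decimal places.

12.05960

Subinterval widths: 0.75, 1.5, 1, 1.25.
r(2) ≈ 2.23607, r(2.75) ≈ 2.39792, r(4.25) ≈ 2.69258, r(5.25) ≈ 2.87228, r(6.5) ≈ 3.08221.
On each subinterval the trapezoid contributes (Δx_i/2)·[r(x_{i-1}) + r(x_i)].
Sum ≈ 12.05960.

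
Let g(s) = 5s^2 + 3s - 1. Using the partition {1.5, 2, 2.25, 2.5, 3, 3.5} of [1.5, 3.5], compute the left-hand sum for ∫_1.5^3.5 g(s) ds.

66.765625

Subinterval widths: 0.5, 0.25, 0.25, 0.5, 0.5.
Left endpoints: 1.5, 2, 2.25, 2.5, 3.
g(1.5) = 14.75, g(2) = 25, g(2.25) = 31.0625, g(2.5) = 37.75, g(3) = 53.
Sum = Σ Δs_i · g(s_i).
Sum = 66.765625.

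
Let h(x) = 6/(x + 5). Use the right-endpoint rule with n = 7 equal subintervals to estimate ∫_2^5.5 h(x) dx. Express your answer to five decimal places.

2.36278

Δx = (5.5 − 2)/7 = 0.5.
Right endpoints: 2.5, 3, 3.5, 4, 4.5, 5, 5.5.
h(2.5) = 0.8, h(3) = 0.75, h(3.5) = 12/17, h(4) = 2/3, h(4.5) = 12/19, h(5) = 0.6, h(5.5) = 4/7.
Sum = Δx · [h(2.5) + h(3) + h(3.5) + ...].
Sum ≈ 2.36278.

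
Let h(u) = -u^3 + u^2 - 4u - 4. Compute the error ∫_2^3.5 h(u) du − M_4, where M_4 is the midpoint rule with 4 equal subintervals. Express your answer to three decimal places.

-0.127

Exact integral: ∫_2^3.5 h(u) du = -44.390625.
M_4 ≈ -44.26318.
Error ≈ -44.390625 − (-44.26318) ≈ -0.127.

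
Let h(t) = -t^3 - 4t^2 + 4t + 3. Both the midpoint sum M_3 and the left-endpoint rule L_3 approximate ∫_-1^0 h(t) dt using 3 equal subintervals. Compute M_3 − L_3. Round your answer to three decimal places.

M_3 ≈ -0.06019.
L_3 ≈ -1.29630.
M_3 − L_3 ≈ 1.236.

1.236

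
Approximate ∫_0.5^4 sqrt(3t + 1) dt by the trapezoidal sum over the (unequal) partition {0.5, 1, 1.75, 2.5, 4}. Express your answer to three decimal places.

Subinterval widths: 0.5, 0.75, 0.75, 1.5.
f(0.5) ≈ 1.581, f(1) ≈ 2.000, f(1.75) ≈ 2.500, f(2.5) ≈ 2.915, f(4) ≈ 3.606.
On each subinterval the trapezoid contributes (Δt_i/2)·[f(t_{i-1}) + f(t_i)].
Sum ≈ 9.504.

9.504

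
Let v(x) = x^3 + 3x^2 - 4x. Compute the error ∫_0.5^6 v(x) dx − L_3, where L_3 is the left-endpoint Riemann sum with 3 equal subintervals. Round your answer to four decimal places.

Exact integral: ∫_0.5^6 v(x) dx = 468.359375.
L_3 ≈ 231.611111.
Error ≈ 468.359375 − 231.611111 ≈ 236.7483.

236.7483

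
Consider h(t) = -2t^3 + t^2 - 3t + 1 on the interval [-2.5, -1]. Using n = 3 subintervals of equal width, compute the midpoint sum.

Δt = (-1 − (-2.5))/3 = 0.5.
Midpoints: -2.25, -1.75, -1.25.
h(-2.25) = 35.59375, h(-1.75) = 20.03125, h(-1.25) = 10.21875.
Sum = Δt · [h(-2.25) + h(-1.75) + h(-1.25)].
Sum = 32.921875.

32.921875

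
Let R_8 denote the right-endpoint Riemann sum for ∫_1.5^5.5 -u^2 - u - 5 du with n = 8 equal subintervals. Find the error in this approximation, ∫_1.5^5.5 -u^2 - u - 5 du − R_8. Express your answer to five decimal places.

8.16667

Exact integral: ∫_1.5^5.5 f(u) du ≈ -88.3333333.
R_8 = -96.5.
Error ≈ -88.3333333 − (-96.5) ≈ 8.16667.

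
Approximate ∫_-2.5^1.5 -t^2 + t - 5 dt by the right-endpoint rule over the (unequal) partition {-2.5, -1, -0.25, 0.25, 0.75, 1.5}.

Subinterval widths: 1.5, 0.75, 0.5, 0.5, 0.75.
Right endpoints: -1, -0.25, 0.25, 0.75, 1.5.
f(-1) = -7, f(-0.25) = -5.3125, f(0.25) = -4.8125, f(0.75) = -4.8125, f(1.5) = -5.75.
Sum = Σ Δt_i · f(t_i).
Sum = -23.609375.

-23.609375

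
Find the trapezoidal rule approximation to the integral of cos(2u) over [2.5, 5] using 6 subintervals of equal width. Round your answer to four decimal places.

0.1953

Δu = (5 − 2.5)/6 = 5/12.
f(2.5) ≈ 0.2837, f(35/12) ≈ 0.9005, f(10/3) ≈ 0.9274, f(3.75) ≈ 0.3466, f(25/6) ≈ -0.4612, f(55/12) ≈ -0.9669, f(5) ≈ -0.8391.
T_6 = (Δu/2)·[f(u_0) + 2f(u_1) + ... + 2f(u_{5}) + f(u_6)].
Sum ≈ 0.1953.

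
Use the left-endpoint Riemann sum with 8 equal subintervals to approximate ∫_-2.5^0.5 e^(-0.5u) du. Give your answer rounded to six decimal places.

Δu = (0.5 − (-2.5))/8 = 0.375.
Left endpoints: -2.5, -2.125, -1.75, -1.375, -1, -0.625, -0.25, 0.125.
f(-2.5) ≈ 3.490343, f(-2.125) ≈ 2.893596, f(-1.75) ≈ 2.398875, f(-1.375) ≈ 1.988737, f(-1) ≈ 1.648721, f(-0.625) ≈ 1.366838, f(-0.25) ≈ 1.133148, f(0.125) ≈ 0.939413.
Sum = Δu · [f(-2.5) + f(-2.125) + f(-1.75) + ...].
Sum ≈ 5.947377.

5.947377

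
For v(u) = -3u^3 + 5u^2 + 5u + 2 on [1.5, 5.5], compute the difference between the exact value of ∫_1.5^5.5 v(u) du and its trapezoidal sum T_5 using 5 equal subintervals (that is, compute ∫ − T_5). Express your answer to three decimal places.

11.307

Exact integral: ∫_1.5^5.5 v(u) du ≈ -332.83333.
T_5 = -344.14.
Error ≈ -332.83333 − (-344.14) ≈ 11.307.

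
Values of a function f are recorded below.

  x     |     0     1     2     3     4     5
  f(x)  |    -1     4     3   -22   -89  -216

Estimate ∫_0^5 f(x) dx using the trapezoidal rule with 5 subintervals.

Δx = 1.
T_5 = (1/2)·[(-1) + 2·4 + 2·3 + 2·(-22) + 2·(-89) + (-216)] = -212.5.

-212.5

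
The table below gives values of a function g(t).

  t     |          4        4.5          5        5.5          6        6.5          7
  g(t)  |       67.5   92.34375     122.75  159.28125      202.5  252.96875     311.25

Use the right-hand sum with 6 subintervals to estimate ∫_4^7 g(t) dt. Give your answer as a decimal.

570.546875

Δt = 0.5.
Sum = 0.5·[92.34375 + 122.75 + 159.28125 + 202.5 + 252.96875 + 311.25] = 570.546875.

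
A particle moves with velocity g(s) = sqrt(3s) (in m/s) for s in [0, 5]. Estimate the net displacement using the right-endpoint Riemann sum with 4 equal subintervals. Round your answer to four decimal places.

Δs = (5 − 0)/4 = 1.25.
Right endpoints: 1.25, 2.5, 3.75, 5.
g(1.25) ≈ 1.9365, g(2.5) ≈ 2.7386, g(3.75) ≈ 3.3541, g(5) ≈ 3.8730.
Sum = Δs · [g(1.25) + g(2.5) + g(3.75) + g(5)].
Sum ≈ 14.8777.

14.8777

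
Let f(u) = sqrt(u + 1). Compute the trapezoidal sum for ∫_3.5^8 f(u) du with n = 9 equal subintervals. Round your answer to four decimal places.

11.6346

Δu = (8 − 3.5)/9 = 0.5.
f(3.5) ≈ 2.1213, f(4) ≈ 2.2361, f(4.5) ≈ 2.3452, f(5) ≈ 2.4495, f(5.5) ≈ 2.5495, f(6) ≈ 2.6458, f(6.5) ≈ 2.7386, f(7) ≈ 2.8284, f(7.5) ≈ 2.9155, f(8) ≈ 3.0000.
T_9 = (Δu/2)·[f(u_0) + 2f(u_1) + ... + 2f(u_{8}) + f(u_9)].
Sum ≈ 11.6346.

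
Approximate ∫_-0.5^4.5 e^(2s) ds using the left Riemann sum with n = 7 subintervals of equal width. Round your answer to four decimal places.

1824.1852

Δs = (4.5 − (-0.5))/7 = 5/7.
Left endpoints: -0.5, 3/14, 13/14, 23/14, 33/14, 43/14, 53/14.
f(-0.5) ≈ 0.3679, f(3/14) ≈ 1.5351, f(13/14) ≈ 6.4054, f(23/14) ≈ 26.7281, f(33/14) ≈ 111.5291, f(43/14) ≈ 465.3813, f(53/14) ≈ 1941.9125.
Sum = Δs · [f(-0.5) + f(3/14) + f(13/14) + ...].
Sum ≈ 1824.1852.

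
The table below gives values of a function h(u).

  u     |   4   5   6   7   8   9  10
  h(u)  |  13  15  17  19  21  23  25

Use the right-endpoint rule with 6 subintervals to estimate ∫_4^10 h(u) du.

120

Δu = 1.
Sum = 1·[15 + 17 + 19 + 21 + 23 + 25] = 120.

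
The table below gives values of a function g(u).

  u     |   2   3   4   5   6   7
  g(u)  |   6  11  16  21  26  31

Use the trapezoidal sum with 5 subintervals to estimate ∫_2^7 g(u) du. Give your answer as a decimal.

92.5

Δu = 1.
T_5 = (1/2)·[6 + 2·11 + 2·16 + 2·21 + 2·26 + 31] = 92.5.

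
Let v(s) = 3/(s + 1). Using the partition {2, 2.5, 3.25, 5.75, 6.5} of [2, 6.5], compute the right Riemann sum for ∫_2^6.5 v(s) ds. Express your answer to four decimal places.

2.3691

Subinterval widths: 0.5, 0.75, 2.5, 0.75.
Right endpoints: 2.5, 3.25, 5.75, 6.5.
v(2.5) = 6/7, v(3.25) = 12/17, v(5.75) = 4/9, v(6.5) = 0.4.
Sum = Σ Δs_i · v(s_i).
Sum ≈ 2.3691.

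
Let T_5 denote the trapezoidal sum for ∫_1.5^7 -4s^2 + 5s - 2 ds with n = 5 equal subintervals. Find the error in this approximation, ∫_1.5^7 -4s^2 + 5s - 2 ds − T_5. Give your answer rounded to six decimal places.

Exact integral: ∫_1.5^7 f(s) ds ≈ -346.95833333.
T_5 = -351.395.
Error ≈ -346.95833333 − (-351.395) ≈ 4.436667.

4.436667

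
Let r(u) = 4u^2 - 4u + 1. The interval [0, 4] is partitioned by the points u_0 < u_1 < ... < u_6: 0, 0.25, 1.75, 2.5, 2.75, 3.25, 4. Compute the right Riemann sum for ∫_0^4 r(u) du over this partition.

78.375

Subinterval widths: 0.25, 1.5, 0.75, 0.25, 0.5, 0.75.
Right endpoints: 0.25, 1.75, 2.5, 2.75, 3.25, 4.
r(0.25) = 0.25, r(1.75) = 6.25, r(2.5) = 16, r(2.75) = 20.25, r(3.25) = 30.25, r(4) = 49.
Sum = Σ Δu_i · r(u_i).
Sum = 78.375.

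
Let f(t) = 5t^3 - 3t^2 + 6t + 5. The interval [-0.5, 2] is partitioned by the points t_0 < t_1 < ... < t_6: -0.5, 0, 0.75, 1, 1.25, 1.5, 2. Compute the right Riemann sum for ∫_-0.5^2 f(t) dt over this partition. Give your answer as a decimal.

Subinterval widths: 0.5, 0.75, 0.25, 0.25, 0.25, 0.5.
Right endpoints: 0, 0.75, 1, 1.25, 1.5, 2.
f(0) = 5, f(0.75) = 9.921875, f(1) = 13, f(1.25) = 17.578125, f(1.5) = 24.125, f(2) = 45.
Sum = Σ Δt_i · f(t_i).
Sum = 46.1171875.

46.1171875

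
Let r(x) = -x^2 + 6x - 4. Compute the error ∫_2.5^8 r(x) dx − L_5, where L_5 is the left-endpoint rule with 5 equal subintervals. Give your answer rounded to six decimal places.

-12.503333

Exact integral: ∫_2.5^8 r(x) dx ≈ -14.20833333.
L_5 = -1.705.
Error ≈ -14.20833333 − (-1.705) ≈ -12.503333.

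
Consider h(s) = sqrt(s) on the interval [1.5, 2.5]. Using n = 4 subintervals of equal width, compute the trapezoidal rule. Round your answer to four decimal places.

Δs = (2.5 − 1.5)/4 = 0.25.
h(1.5) ≈ 1.2247, h(1.75) ≈ 1.3229, h(2) ≈ 1.4142, h(2.25) ≈ 1.5000, h(2.5) ≈ 1.5811.
T_4 = (Δs/2)·[h(s_0) + 2h(s_1) + 2h(s_2) + 2h(s_3) + h(s_4)].
Sum ≈ 1.4100.

1.4100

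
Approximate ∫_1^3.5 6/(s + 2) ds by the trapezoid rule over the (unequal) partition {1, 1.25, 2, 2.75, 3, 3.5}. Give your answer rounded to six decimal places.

3.652383

Subinterval widths: 0.25, 0.75, 0.75, 0.25, 0.5.
f(1) = 2, f(1.25) = 24/13, f(2) = 1.5, f(2.75) = 24/19, f(3) = 1.2, f(3.5) = 12/11.
On each subinterval the trapezoid contributes (Δs_i/2)·[f(s_{i-1}) + f(s_i)].
Sum ≈ 3.652383.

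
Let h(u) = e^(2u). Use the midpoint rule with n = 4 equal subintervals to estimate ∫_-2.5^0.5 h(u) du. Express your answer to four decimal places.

1.2365

Δu = (0.5 − (-2.5))/4 = 0.75.
Midpoints: -2.125, -1.375, -0.625, 0.125.
h(-2.125) ≈ 0.0143, h(-1.375) ≈ 0.0639, h(-0.625) ≈ 0.2865, h(0.125) ≈ 1.2840.
Sum = Δu · [h(-2.125) + h(-1.375) + h(-0.625) + h(0.125)].
Sum ≈ 1.2365.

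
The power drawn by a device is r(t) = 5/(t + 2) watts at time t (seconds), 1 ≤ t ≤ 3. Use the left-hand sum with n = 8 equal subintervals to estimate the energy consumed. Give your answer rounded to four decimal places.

Δt = (3 − 1)/8 = 0.25.
Left endpoints: 1, 1.25, 1.5, 1.75, 2, 2.25, 2.5, 2.75.
r(1) = 5/3, r(1.25) = 20/13, r(1.5) = 10/7, r(1.75) = 4/3, r(2) = 1.25, r(2.25) = 20/17, r(2.5) = 10/9, r(2.75) = 20/19.
Sum = Δt · [r(1) + r(1.25) + r(1.5) + ...].
Sum ≈ 2.6393.

2.6393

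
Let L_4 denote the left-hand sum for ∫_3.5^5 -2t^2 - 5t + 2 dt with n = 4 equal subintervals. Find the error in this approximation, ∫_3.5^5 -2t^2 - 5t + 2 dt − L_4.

Exact integral: ∫_3.5^5 f(t) dt = -83.625.
L_4 = -77.5078125.
Error = -83.625 − (-77.5078125) = -6.1171875.

-6.1171875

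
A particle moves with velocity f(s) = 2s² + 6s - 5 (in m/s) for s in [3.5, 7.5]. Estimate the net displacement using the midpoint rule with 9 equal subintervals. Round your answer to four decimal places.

Δs = (7.5 − 3.5)/9 = 4/9.
Midpoints: 67/18, 25/6, 83/18, 91/18, 5.5, 107/18, 115/18, 41/6, 131/18.
f(67/18) = 7297/162, f(25/6) = 985/18, f(83/18) = 10561/162, f(91/18) = 12385/162, f(5.5) = 88.5, f(107/18) = 16417/162, f(115/18) = 18625/162, f(41/6) = 2329/18, f(131/18) = 23425/162.
Sum = Δs · [f(67/18) + f(25/6) + f(83/18) + ...].
Sum ≈ 364.5350.

364.5350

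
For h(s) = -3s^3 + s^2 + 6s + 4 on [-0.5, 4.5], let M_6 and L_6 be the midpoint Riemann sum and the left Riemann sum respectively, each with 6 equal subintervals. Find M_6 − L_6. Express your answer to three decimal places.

-78.472

M_6 ≈ -192.16435.
L_6 ≈ -113.69213.
M_6 − L_6 ≈ -78.472.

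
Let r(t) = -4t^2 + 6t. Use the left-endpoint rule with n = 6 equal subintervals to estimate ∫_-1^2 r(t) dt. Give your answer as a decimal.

Δt = (2 − (-1))/6 = 0.5.
Left endpoints: -1, -0.5, 0, 0.5, 1, 1.5.
r(-1) = -10, r(-0.5) = -4, r(0) = 0, r(0.5) = 2, r(1) = 2, r(1.5) = 0.
Sum = Δt · [r(-1) + r(-0.5) + r(0) + ...].
Sum = -5.

-5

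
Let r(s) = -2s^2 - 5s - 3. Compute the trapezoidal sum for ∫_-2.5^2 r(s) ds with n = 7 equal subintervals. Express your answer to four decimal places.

Δs = (2 − (-2.5))/7 = 9/14.
r(-2.5) = -3, r(-13/7) = -30/49, r(-17/14) = 6/49, r(-4/7) = -39/49, r(1/14) = -165/49, r(5/7) = -372/49, r(19/14) = -660/49, r(2) = -21.
T_7 = (Δs/2)·[r(s_0) + 2r(s_1) + ... + 2r(s_{6}) + r(s_7)].
Sum ≈ -24.2449.

-24.2449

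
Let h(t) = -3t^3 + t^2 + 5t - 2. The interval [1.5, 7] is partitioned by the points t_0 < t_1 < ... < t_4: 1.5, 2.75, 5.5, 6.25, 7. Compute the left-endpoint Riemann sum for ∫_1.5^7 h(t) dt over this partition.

-952.046875

Subinterval widths: 1.25, 2.75, 0.75, 0.75.
Left endpoints: 1.5, 2.75, 5.5, 6.25.
h(1.5) = -2.375, h(2.75) = -43.078125, h(5.5) = -443.375, h(6.25) = -664.109375.
Sum = Σ Δt_i · h(t_i).
Sum = -952.046875.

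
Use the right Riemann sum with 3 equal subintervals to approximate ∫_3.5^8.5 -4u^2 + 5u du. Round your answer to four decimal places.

Δu = (8.5 − 3.5)/3 = 5/3.
Right endpoints: 31/6, 41/6, 8.5.
f(31/6) = -1457/18, f(41/6) = -2747/18, f(8.5) = -246.5.
Sum = Δu · [f(31/6) + f(41/6) + f(8.5)].
Sum ≈ -800.0926.

-800.0926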